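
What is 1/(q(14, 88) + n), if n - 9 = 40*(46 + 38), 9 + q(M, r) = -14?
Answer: 1/3346 ≈ 0.00029886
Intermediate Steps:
q(M, r) = -23 (q(M, r) = -9 - 14 = -23)
n = 3369 (n = 9 + 40*(46 + 38) = 9 + 40*84 = 9 + 3360 = 3369)
1/(q(14, 88) + n) = 1/(-23 + 3369) = 1/3346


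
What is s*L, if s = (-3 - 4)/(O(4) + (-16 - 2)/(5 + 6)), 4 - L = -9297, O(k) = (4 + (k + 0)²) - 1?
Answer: -716177/191 ≈ -3749.6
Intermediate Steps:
O(k) = 3 + k² (O(k) = (4 + k²) - 1 = 3 + k²)
L = 9301 (L = 4 - 1*(-9297) = 4 + 9297 = 9301)
s = -77/191 (s = (-3 - 4)/((3 + 4²) + (-16 - 2)/(5 + 6)) = -7/((3 + 16) - 18/11) = -7/(19 - 18*1/11) = -7/(19 - 18/11) = -7/191/11 = -7*11/191 = -77/191 ≈ -0.40314)
s*L = -77/191*9301 = -716177/191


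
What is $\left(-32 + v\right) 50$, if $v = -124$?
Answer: $-7800$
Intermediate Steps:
$\left(-32 + v\right) 50 = \left(-32 - 124\right) 50 = \left(-156\right) 50 = -7800$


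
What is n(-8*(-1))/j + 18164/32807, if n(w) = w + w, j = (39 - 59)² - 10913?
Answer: 190433220/344899991 ≈ 0.55214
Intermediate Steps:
j = -10513 (j = (-20)² - 10913 = 400 - 10913 = -10513)
n(w) = 2*w
n(-8*(-1))/j + 18164/32807 = (2*(-8*(-1)))/(-10513) + 18164/32807 = (2*(-2*(-4)))*(-1/10513) + 18164*(1/32807) = (2*8)*(-1/10513) + 18164/32807 = 16*(-1/10513) + 18164/32807 = -16/10513 + 18164/32807 = 190433220/344899991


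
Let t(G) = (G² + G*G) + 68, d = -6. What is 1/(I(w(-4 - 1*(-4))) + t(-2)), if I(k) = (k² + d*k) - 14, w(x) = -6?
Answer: 1/134 ≈ 0.0074627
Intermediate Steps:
t(G) = 68 + 2*G² (t(G) = (G² + G²) + 68 = 2*G² + 68 = 68 + 2*G²)
I(k) = -14 + k² - 6*k (I(k) = (k² - 6*k) - 14 = -14 + k² - 6*k)
1/(I(w(-4 - 1*(-4))) + t(-2)) = 1/((-14 + (-6)² - 6*(-6)) + (68 + 2*(-2)²)) = 1/((-14 + 36 + 36) + (68 + 2*4)) = 1/(58 + (68 + 8)) = 1/(58 + 76) = 1/134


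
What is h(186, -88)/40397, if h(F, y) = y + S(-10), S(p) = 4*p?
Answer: -128/40397 ≈ -0.0031686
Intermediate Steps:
h(F, y) = -40 + y (h(F, y) = y + 4*(-10) = y - 40 = -40 + y)
h(186, -88)/40397 = (-40 - 88)/40397 = -128*1/40397 = -128/40397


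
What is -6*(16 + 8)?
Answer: -144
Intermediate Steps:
-6*(16 + 8) = -6*24 = -144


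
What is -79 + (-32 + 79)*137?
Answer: 6360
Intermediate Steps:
-79 + (-32 + 79)*137 = -79 + 47*137 = -79 + 6439 = 6360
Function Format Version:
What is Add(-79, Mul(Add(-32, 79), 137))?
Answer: 6360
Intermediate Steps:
Add(-79, Mul(Add(-32, 79), 137)) = Add(-79, Mul(47, 137)) = Add(-79, 6439) = 6360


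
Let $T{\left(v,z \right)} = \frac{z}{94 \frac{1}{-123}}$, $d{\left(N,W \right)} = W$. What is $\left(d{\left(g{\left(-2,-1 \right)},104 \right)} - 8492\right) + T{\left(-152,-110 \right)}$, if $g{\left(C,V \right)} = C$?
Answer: $- \frac{387471}{47} \approx -8244.1$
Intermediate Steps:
$T{\left(v,z \right)} = - \frac{123 z}{94}$ ($T{\left(v,z \right)} = \frac{z}{94 \left(- \frac{1}{123}\right)} = \frac{z}{- \frac{94}{123}} = z \left(- \frac{123}{94}\right) = - \frac{123 z}{94}$)
$\left(d{\left(g{\left(-2,-1 \right)},104 \right)} - 8492\right) + T{\left(-152,-110 \right)} = \left(104 - 8492\right) - - \frac{6765}{47} = -8388 + \frac{6765}{47} = - \frac{387471}{47}$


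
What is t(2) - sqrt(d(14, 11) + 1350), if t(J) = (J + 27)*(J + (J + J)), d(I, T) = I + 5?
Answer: 137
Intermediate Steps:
d(I, T) = 5 + I
t(J) = 3*J*(27 + J) (t(J) = (27 + J)*(J + 2*J) = (27 + J)*(3*J) = 3*J*(27 + J))
t(2) - sqrt(d(14, 11) + 1350) = 3*2*(27 + 2) - sqrt((5 + 14) + 1350) = 3*2*29 - sqrt(19 + 1350) = 174 - sqrt(1369) = 174 - 1*37 = 174 - 37 = 137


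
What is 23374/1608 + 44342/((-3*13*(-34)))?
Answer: 8524655/177684 ≈ 47.977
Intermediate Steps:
23374/1608 + 44342/((-3*13*(-34))) = 23374*(1/1608) + 44342/((-39*(-34))) = 11687/804 + 44342/1326 = 11687/804 + 44342*(1/1326) = 11687/804 + 22171/663 = 8524655/177684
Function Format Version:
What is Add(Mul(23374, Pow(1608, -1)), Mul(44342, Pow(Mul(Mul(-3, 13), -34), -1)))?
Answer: Rational(8524655, 177684) ≈ 47.977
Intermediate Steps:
Add(Mul(23374, Pow(1608, -1)), Mul(44342, Pow(Mul(Mul(-3, 13), -34), -1))) = Add(Mul(23374, Rational(1, 1608)), Mul(44342, Pow(Mul(-39, -34), -1))) = Add(Rational(11687, 804), Mul(44342, Pow(1326, -1))) = Add(Rational(11687, 804), Mul(44342, Rational(1, 1326))) = Add(Rational(11687, 804), Rational(22171, 663)) = Rational(8524655, 177684)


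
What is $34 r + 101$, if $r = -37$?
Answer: $-1157$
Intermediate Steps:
$34 r + 101 = 34 \left(-37\right) + 101 = -1258 + 101 = -1157$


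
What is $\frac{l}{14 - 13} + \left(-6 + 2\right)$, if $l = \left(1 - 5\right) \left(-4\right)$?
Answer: $12$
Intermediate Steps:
$l = 16$ ($l = \left(-4\right) \left(-4\right) = 16$)
$\frac{l}{14 - 13} + \left(-6 + 2\right) = \frac{1}{14 - 13} \cdot 16 + \left(-6 + 2\right) = 1^{-1} \cdot 16 - 4 = 1 \cdot 16 - 4 = 16 - 4 = 12$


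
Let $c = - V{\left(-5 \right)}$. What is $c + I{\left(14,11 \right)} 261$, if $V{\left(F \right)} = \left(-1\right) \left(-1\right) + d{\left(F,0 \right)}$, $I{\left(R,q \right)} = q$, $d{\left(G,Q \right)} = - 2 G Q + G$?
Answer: $2875$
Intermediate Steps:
$d{\left(G,Q \right)} = G - 2 G Q$ ($d{\left(G,Q \right)} = - 2 G Q + G = G - 2 G Q$)
$V{\left(F \right)} = 1 + F$ ($V{\left(F \right)} = \left(-1\right) \left(-1\right) + F \left(1 - 0\right) = 1 + F \left(1 + 0\right) = 1 + F 1 = 1 + F$)
$c = 4$ ($c = - (1 - 5) = \left(-1\right) \left(-4\right) = 4$)
$c + I{\left(14,11 \right)} 261 = 4 + 11 \cdot 261 = 4 + 2871 = 2875$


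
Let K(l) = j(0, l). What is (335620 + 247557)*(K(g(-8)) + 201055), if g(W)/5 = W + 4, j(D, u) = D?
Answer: 117250651735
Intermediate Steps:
g(W) = 20 + 5*W (g(W) = 5*(W + 4) = 5*(4 + W) = 20 + 5*W)
K(l) = 0
(335620 + 247557)*(K(g(-8)) + 201055) = (335620 + 247557)*(0 + 201055) = 583177*201055 = 117250651735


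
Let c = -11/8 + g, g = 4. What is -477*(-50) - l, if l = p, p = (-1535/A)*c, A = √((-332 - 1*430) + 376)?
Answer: 23850 - 32235*I*√386/3088 ≈ 23850.0 - 205.09*I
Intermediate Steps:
A = I*√386 (A = √((-332 - 430) + 376) = √(-762 + 376) = √(-386) = I*√386 ≈ 19.647*I)
c = 21/8 (c = -11/8 + 4 = 21/8 ≈ 2.6250)
p = 32235*I*√386/3088 (p = -1535*(-I*√386/386)*(21/8) = -(-1535)*I*√386/386*(21/8) = (1535*I*√386/386)*(21/8) = 32235*I*√386/3088 ≈ 205.09*I)
l = 32235*I*√386/3088 ≈ 205.09*I
-477*(-50) - l = -477*(-50) - 32235*I*√386/3088 = 23850 - 32235*I*√386/3088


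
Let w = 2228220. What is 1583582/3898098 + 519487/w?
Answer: 308532239987/482545551420 ≈ 0.63938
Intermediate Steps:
1583582/3898098 + 519487/w = 1583582/3898098 + 519487/2228220 = 1583582*(1/3898098) + 519487*(1/2228220) = 791791/1949049 + 519487/2228220 = 308532239987/482545551420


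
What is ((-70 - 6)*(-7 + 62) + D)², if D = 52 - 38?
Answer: 17355556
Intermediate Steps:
D = 14
((-70 - 6)*(-7 + 62) + D)² = ((-70 - 6)*(-7 + 62) + 14)² = (-76*55 + 14)² = (-4180 + 14)² = (-4166)² = 17355556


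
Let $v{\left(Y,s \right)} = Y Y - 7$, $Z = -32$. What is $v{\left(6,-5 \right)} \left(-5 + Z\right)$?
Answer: $-1073$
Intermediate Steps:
$v{\left(Y,s \right)} = -7 + Y^{2}$ ($v{\left(Y,s \right)} = Y^{2} - 7 = -7 + Y^{2}$)
$v{\left(6,-5 \right)} \left(-5 + Z\right) = \left(-7 + 6^{2}\right) \left(-5 - 32\right) = \left(-7 + 36\right) \left(-37\right) = 29 \left(-37\right) = -1073$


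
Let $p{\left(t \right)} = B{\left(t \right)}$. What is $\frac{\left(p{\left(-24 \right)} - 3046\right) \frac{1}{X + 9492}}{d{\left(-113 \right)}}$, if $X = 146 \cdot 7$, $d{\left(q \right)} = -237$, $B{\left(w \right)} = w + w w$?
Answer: $\frac{1247}{1245909} \approx 0.0010009$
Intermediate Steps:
$B{\left(w \right)} = w + w^{2}$
$p{\left(t \right)} = t \left(1 + t\right)$
$X = 1022$
$\frac{\left(p{\left(-24 \right)} - 3046\right) \frac{1}{X + 9492}}{d{\left(-113 \right)}} = \frac{\left(- 24 \left(1 - 24\right) - 3046\right) \frac{1}{1022 + 9492}}{-237} = \frac{\left(-24\right) \left(-23\right) - 3046}{10514} \left(- \frac{1}{237}\right) = \left(552 - 3046\right) \frac{1}{10514} \left(- \frac{1}{237}\right) = \left(-2494\right) \frac{1}{10514} \left(- \frac{1}{237}\right) = \left(- \frac{1247}{5257}\right) \left(- \frac{1}{237}\right) = \frac{1247}{1245909}$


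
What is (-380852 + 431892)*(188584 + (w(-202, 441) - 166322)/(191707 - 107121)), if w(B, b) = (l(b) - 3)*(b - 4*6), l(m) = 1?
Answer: 407079704215360/42293 ≈ 9.6252e+9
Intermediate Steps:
w(B, b) = 48 - 2*b (w(B, b) = (1 - 3)*(b - 4*6) = -2*(b - 24) = -2*(-24 + b) = 48 - 2*b)
(-380852 + 431892)*(188584 + (w(-202, 441) - 166322)/(191707 - 107121)) = (-380852 + 431892)*(188584 + ((48 - 2*441) - 166322)/(191707 - 107121)) = 51040*(188584 + ((48 - 882) - 166322)/84586) = 51040*(188584 + (-834 - 166322)*(1/84586)) = 51040*(188584 - 167156*1/84586) = 51040*(188584 - 83578/42293) = 51040*(7975699534/42293) = 407079704215360/42293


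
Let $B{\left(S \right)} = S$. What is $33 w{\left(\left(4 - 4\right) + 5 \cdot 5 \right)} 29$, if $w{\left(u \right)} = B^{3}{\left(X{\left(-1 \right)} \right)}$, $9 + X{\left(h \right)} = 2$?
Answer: $-328251$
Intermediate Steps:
$X{\left(h \right)} = -7$ ($X{\left(h \right)} = -9 + 2 = -7$)
$w{\left(u \right)} = -343$ ($w{\left(u \right)} = \left(-7\right)^{3} = -343$)
$33 w{\left(\left(4 - 4\right) + 5 \cdot 5 \right)} 29 = 33 \left(-343\right) 29 = \left(-11319\right) 29 = -328251$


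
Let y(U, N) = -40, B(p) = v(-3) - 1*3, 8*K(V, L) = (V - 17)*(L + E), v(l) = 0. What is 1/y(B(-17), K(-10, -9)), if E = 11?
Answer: -1/40 ≈ -0.025000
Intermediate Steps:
K(V, L) = (-17 + V)*(11 + L)/8 (K(V, L) = ((V - 17)*(L + 11))/8 = ((-17 + V)*(11 + L))/8 = (-17 + V)*(11 + L)/8)
B(p) = -3 (B(p) = 0 - 1*3 = 0 - 3 = -3)
1/y(B(-17), K(-10, -9)) = 1/(-40) = -1/40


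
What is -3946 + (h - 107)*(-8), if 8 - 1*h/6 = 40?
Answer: -1554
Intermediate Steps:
h = -192 (h = 48 - 6*40 = 48 - 240 = -192)
-3946 + (h - 107)*(-8) = -3946 + (-192 - 107)*(-8) = -3946 - 299*(-8) = -3946 + 2392 = -1554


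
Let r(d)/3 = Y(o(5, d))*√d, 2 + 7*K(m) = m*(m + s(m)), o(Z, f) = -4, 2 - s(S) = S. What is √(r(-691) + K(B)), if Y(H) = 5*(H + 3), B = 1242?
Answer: √(17374 - 735*I*√691)/7 ≈ 21.034 - 9.373*I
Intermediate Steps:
s(S) = 2 - S
Y(H) = 15 + 5*H (Y(H) = 5*(3 + H) = 15 + 5*H)
K(m) = -2/7 + 2*m/7 (K(m) = -2/7 + (m*(m + (2 - m)))/7 = -2/7 + (m*2)/7 = -2/7 + (2*m)/7 = -2/7 + 2*m/7)
r(d) = -15*√d (r(d) = 3*((15 + 5*(-4))*√d) = 3*((15 - 20)*√d) = 3*(-5*√d) = -15*√d)
√(r(-691) + K(B)) = √(-15*I*√691 + (-2/7 + (2/7)*1242)) = √(-15*I*√691 + (-2/7 + 2484/7)) = √(-15*I*√691 + 2482/7) = √(2482/7 - 15*I*√691)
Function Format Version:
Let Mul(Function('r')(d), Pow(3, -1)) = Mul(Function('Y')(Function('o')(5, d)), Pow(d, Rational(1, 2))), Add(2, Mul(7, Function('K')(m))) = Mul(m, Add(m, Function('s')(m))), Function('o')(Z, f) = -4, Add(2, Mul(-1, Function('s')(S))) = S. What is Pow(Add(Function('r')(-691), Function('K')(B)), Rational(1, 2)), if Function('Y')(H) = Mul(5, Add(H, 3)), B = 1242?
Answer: Mul(Rational(1, 7), Pow(Add(17374, Mul(-735, I, Pow(691, Rational(1, 2)))), Rational(1, 2))) ≈ Add(21.034, Mul(-9.3730, I))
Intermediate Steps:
Function('s')(S) = Add(2, Mul(-1, S))
Function('Y')(H) = Add(15, Mul(5, H)) (Function('Y')(H) = Mul(5, Add(3, H)) = Add(15, Mul(5, H)))
Function('K')(m) = Add(Rational(-2, 7), Mul(Rational(2, 7), m)) (Function('K')(m) = Add(Rational(-2, 7), Mul(Rational(1, 7), Mul(m, Add(m, Add(2, Mul(-1, m)))))) = Add(Rational(-2, 7), Mul(Rational(1, 7), Mul(m, 2))) = Add(Rational(-2, 7), Mul(Rational(1, 7), Mul(2, m))) = Add(Rational(-2, 7), Mul(Rational(2, 7), m)))
Function('r')(d) = Mul(-15, Pow(d, Rational(1, 2))) (Function('r')(d) = Mul(3, Mul(Add(15, Mul(5, -4)), Pow(d, Rational(1, 2)))) = Mul(3, Mul(Add(15, -20), Pow(d, Rational(1, 2)))) = Mul(3, Mul(-5, Pow(d, Rational(1, 2)))) = Mul(-15, Pow(d, Rational(1, 2))))
Pow(Add(Function('r')(-691), Function('K')(B)), Rational(1, 2)) = Pow(Add(Mul(-15, Pow(-691, Rational(1, 2))), Add(Rational(-2, 7), Mul(Rational(2, 7), 1242))), Rational(1, 2)) = Pow(Add(Mul(-15, Mul(I, Pow(691, Rational(1, 2)))), Add(Rational(-2, 7), Rational(2484, 7))), Rational(1, 2)) = Pow(Add(Mul(-15, I, Pow(691, Rational(1, 2))), Rational(2482, 7)), Rational(1, 2)) = Pow(Add(Rational(2482, 7), Mul(-15, I, Pow(691, Rational(1, 2)))), Rational(1, 2))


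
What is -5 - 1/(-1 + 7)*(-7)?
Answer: -23/6 ≈ -3.8333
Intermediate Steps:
-5 - 1/(-1 + 7)*(-7) = -5 - 1/6*(-7) = -5 - 1*⅙*(-7) = -5 - ⅙*(-7) = -5 + 7/6 = -23/6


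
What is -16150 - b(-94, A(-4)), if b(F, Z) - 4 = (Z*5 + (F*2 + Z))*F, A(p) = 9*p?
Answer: -54130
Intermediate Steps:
b(F, Z) = 4 + F*(2*F + 6*Z) (b(F, Z) = 4 + (Z*5 + (F*2 + Z))*F = 4 + (5*Z + (2*F + Z))*F = 4 + (5*Z + (Z + 2*F))*F = 4 + (2*F + 6*Z)*F = 4 + F*(2*F + 6*Z))
-16150 - b(-94, A(-4)) = -16150 - (4 + 2*(-94)² + 6*(-94)*(9*(-4))) = -16150 - (4 + 2*8836 + 6*(-94)*(-36)) = -16150 - (4 + 17672 + 20304) = -16150 - 1*37980 = -16150 - 37980 = -54130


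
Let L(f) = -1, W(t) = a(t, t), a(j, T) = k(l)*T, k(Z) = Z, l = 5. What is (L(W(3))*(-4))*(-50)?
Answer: -200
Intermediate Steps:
a(j, T) = 5*T
W(t) = 5*t
(L(W(3))*(-4))*(-50) = -1*(-4)*(-50) = 4*(-50) = -200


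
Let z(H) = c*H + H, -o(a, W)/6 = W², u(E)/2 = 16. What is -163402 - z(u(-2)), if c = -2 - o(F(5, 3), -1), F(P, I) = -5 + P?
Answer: -163562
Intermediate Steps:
u(E) = 32 (u(E) = 2*16 = 32)
o(a, W) = -6*W²
c = 4 (c = -2 - (-6)*(-1)² = -2 - (-6) = -2 - 1*(-6) = -2 + 6 = 4)
z(H) = 5*H (z(H) = 4*H + H = 5*H)
-163402 - z(u(-2)) = -163402 - 5*32 = -163402 - 1*160 = -163402 - 160 = -163562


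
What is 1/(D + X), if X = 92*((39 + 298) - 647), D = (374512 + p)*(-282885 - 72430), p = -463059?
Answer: 1/31462048785 ≈ 3.1784e-11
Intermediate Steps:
D = 31462077305 (D = (374512 - 463059)*(-282885 - 72430) = -88547*(-355315) = 31462077305)
X = -28520 (X = 92*(337 - 647) = 92*(-310) = -28520)
1/(D + X) = 1/(31462077305 - 28520) = 1/31462048785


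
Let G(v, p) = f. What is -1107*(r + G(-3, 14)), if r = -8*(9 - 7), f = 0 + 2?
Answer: 15498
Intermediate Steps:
f = 2
G(v, p) = 2
r = -16 (r = -8*2 = -16)
-1107*(r + G(-3, 14)) = -1107*(-16 + 2) = -1107*(-14) = 15498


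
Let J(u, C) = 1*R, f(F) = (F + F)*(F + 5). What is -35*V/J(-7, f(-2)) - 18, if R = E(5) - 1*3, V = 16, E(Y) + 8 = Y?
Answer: 226/3 ≈ 75.333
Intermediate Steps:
E(Y) = -8 + Y
R = -6 (R = (-8 + 5) - 1*3 = -3 - 3 = -6)
f(F) = 2*F*(5 + F) (f(F) = (2*F)*(5 + F) = 2*F*(5 + F))
J(u, C) = -6 (J(u, C) = 1*(-6) = -6)
-35*V/J(-7, f(-2)) - 18 = -560/(-6) - 18 = -560*(-1)/6 - 18 = -35*(-8/3) - 18 = 280/3 - 18 = 226/3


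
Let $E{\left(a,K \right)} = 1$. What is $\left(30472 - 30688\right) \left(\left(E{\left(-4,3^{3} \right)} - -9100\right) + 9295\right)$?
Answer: $-3973536$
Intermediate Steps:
$\left(30472 - 30688\right) \left(\left(E{\left(-4,3^{3} \right)} - -9100\right) + 9295\right) = \left(30472 - 30688\right) \left(\left(1 - -9100\right) + 9295\right) = - 216 \left(\left(1 + 9100\right) + 9295\right) = - 216 \left(9101 + 9295\right) = \left(-216\right) 18396 = -3973536$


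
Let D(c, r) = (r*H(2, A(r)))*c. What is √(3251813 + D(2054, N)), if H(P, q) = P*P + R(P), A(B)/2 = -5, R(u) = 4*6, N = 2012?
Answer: √118965957 ≈ 10907.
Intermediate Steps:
R(u) = 24
A(B) = -10 (A(B) = 2*(-5) = -10)
H(P, q) = 24 + P² (H(P, q) = P*P + 24 = P² + 24 = 24 + P²)
D(c, r) = 28*c*r (D(c, r) = (r*(24 + 2²))*c = (r*(24 + 4))*c = (r*28)*c = (28*r)*c = 28*c*r)
√(3251813 + D(2054, N)) = √(3251813 + 28*2054*2012) = √(3251813 + 115714144) = √118965957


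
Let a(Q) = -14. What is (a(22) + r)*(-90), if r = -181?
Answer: 17550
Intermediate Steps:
(a(22) + r)*(-90) = (-14 - 181)*(-90) = -195*(-90) = 17550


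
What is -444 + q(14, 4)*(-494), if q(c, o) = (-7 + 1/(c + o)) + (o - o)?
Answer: 26879/9 ≈ 2986.6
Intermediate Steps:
q(c, o) = -7 + 1/(c + o) (q(c, o) = (-7 + 1/(c + o)) + 0 = -7 + 1/(c + o))
-444 + q(14, 4)*(-494) = -444 + ((1 - 7*14 - 7*4)/(14 + 4))*(-494) = -444 + ((1 - 98 - 28)/18)*(-494) = -444 + ((1/18)*(-125))*(-494) = -444 - 125/18*(-494) = -444 + 30875/9 = 26879/9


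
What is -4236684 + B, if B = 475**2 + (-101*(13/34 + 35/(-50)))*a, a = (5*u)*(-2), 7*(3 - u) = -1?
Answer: -477436009/119 ≈ -4.0121e+6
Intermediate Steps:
u = 22/7 (u = 3 - 1/7*(-1) = 3 + 1/7 = 22/7 ≈ 3.1429)
a = -220/7 (a = (5*(22/7))*(-2) = (110/7)*(-2) = -220/7 ≈ -31.429)
B = 26729387/119 (B = 475**2 - 101*(13/34 + 35/(-50))*(-220/7) = 225625 - 101*(13*(1/34) + 35*(-1/50))*(-220/7) = 225625 - 101*(13/34 - 7/10)*(-220/7) = 225625 - 101*(-27/85)*(-220/7) = 225625 + (2727/85)*(-220/7) = 225625 - 119988/119 = 26729387/119 ≈ 2.2462e+5)
-4236684 + B = -4236684 + 26729387/119 = -477436009/119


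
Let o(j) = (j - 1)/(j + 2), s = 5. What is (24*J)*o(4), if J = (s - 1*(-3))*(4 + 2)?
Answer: 576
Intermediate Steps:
o(j) = (-1 + j)/(2 + j)
J = 48 (J = (5 - 1*(-3))*(4 + 2) = (5 + 3)*6 = 8*6 = 48)
(24*J)*o(4) = (24*48)*((-1 + 4)/(2 + 4)) = 1152*(3/6) = 1152*((⅙)*3) = 1152*(½) = 576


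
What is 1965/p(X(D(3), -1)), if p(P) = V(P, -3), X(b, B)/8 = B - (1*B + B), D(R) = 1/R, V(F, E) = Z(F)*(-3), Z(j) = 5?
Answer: -131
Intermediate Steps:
V(F, E) = -15 (V(F, E) = 5*(-3) = -15)
X(b, B) = -8*B (X(b, B) = 8*(B - (1*B + B)) = 8*(B - (B + B)) = 8*(B - 2*B) = 8*(-B) = -8*B)
p(P) = -15
1965/p(X(D(3), -1)) = 1965/(-15) = 1965*(-1/15) = -131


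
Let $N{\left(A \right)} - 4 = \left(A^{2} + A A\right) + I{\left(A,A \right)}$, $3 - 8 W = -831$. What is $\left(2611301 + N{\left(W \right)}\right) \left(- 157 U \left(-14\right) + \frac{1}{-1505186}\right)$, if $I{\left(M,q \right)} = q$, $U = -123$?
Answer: $- \frac{8572111151463027735}{12041488} \approx -7.1188 \cdot 10^{11}$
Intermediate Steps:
$W = \frac{417}{4}$ ($W = \frac{3}{8} - - \frac{831}{8} = \frac{3}{8} + \frac{831}{8} = \frac{417}{4} \approx 104.25$)
$N{\left(A \right)} = 4 + A + 2 A^{2}$ ($N{\left(A \right)} = 4 + \left(\left(A^{2} + A A\right) + A\right) = 4 + \left(\left(A^{2} + A^{2}\right) + A\right) = 4 + \left(2 A^{2} + A\right) = 4 + \left(A + 2 A^{2}\right) = 4 + A + 2 A^{2}$)
$\left(2611301 + N{\left(W \right)}\right) \left(- 157 U \left(-14\right) + \frac{1}{-1505186}\right) = \left(2611301 + \left(4 + \frac{417}{4} + 2 \left(\frac{417}{4}\right)^{2}\right)\right) \left(\left(-157\right) \left(-123\right) \left(-14\right) + \frac{1}{-1505186}\right) = \left(2611301 + \left(4 + \frac{417}{4} + 2 \cdot \frac{173889}{16}\right)\right) \left(19311 \left(-14\right) - \frac{1}{1505186}\right) = \left(2611301 + \left(4 + \frac{417}{4} + \frac{173889}{8}\right)\right) \left(-270354 - \frac{1}{1505186}\right) = \left(2611301 + \frac{174755}{8}\right) \left(- \frac{406933055845}{1505186}\right) = \frac{21065163}{8} \left(- \frac{406933055845}{1505186}\right) = - \frac{8572111151463027735}{12041488}$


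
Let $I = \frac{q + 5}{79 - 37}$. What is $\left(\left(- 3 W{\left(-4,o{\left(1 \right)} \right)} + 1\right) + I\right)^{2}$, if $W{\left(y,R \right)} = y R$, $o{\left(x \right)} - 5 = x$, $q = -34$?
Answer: $\frac{9223369}{1764} \approx 5228.7$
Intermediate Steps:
$o{\left(x \right)} = 5 + x$
$I = - \frac{29}{42}$ ($I = \frac{-34 + 5}{79 - 37} = - \frac{29}{42} \approx -0.69048$)
$W{\left(y,R \right)} = R y$
$\left(\left(- 3 W{\left(-4,o{\left(1 \right)} \right)} + 1\right) + I\right)^{2} = \left(\left(- 3 \left(5 + 1\right) \left(-4\right) + 1\right) - \frac{29}{42}\right)^{2} = \left(\left(- 3 \cdot 6 \left(-4\right) + 1\right) - \frac{29}{42}\right)^{2} = \left(\left(\left(-3\right) \left(-24\right) + 1\right) - \frac{29}{42}\right)^{2} = \left(\left(72 + 1\right) - \frac{29}{42}\right)^{2} = \left(73 - \frac{29}{42}\right)^{2} = \left(\frac{3037}{42}\right)^{2} = \frac{9223369}{1764}$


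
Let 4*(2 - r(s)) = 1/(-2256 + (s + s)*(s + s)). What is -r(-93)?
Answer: -258719/129360 ≈ -2.0000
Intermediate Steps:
r(s) = 2 - 1/(4*(-2256 + 4*s**2)) (r(s) = 2 - 1/(4*(-2256 + (s + s)*(s + s))) = 2 - 1/(4*(-2256 + (2*s)*(2*s))) = 2 - 1/(4*(-2256 + 4*s**2)))
-r(-93) = -(-18049 + 32*(-93)**2)/(16*(-564 + (-93)**2)) = -(-18049 + 32*8649)/(16*(-564 + 8649)) = -(-18049 + 276768)/(16*8085) = -258719/(16*8085) = -1*258719/129360 = -258719/129360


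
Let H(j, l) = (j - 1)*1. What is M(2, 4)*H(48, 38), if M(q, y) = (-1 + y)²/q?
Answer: 423/2 ≈ 211.50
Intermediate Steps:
H(j, l) = -1 + j (H(j, l) = (-1 + j)*1 = -1 + j)
M(q, y) = (-1 + y)²/q
M(2, 4)*H(48, 38) = ((-1 + 4)²/2)*(-1 + 48) = ((½)*3²)*47 = ((½)*9)*47 = (9/2)*47 = 423/2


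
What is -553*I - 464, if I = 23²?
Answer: -293001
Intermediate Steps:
I = 529
-553*I - 464 = -553*529 - 464 = -292537 - 464 = -293001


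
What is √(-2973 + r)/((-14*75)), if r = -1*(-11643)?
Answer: -17*√30/1050 ≈ -0.088679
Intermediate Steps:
r = 11643
√(-2973 + r)/((-14*75)) = √(-2973 + 11643)/((-14*75)) = √8670/(-1050) = (17*√30)*(-1/1050) = -17*√30/1050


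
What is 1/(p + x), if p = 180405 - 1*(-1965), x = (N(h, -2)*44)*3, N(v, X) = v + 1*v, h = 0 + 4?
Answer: 1/183426 ≈ 5.4518e-6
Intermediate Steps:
h = 4
N(v, X) = 2*v (N(v, X) = v + v = 2*v)
x = 1056 (x = ((2*4)*44)*3 = (8*44)*3 = 352*3 = 1056)
p = 182370 (p = 180405 + 1965 = 182370)
1/(p + x) = 1/(182370 + 1056) = 1/183426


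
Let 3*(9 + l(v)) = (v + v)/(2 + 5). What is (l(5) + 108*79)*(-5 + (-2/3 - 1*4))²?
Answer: 150533113/189 ≈ 7.9647e+5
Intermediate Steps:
l(v) = -9 + 2*v/21 (l(v) = -9 + ((v + v)/(2 + 5))/3 = -9 + ((2*v)/7)/3 = -9 + ((2*v)*(⅐))/3 = -9 + (2*v/7)/3 = -9 + 2*v/21)
(l(5) + 108*79)*(-5 + (-2/3 - 1*4))² = ((-9 + (2/21)*5) + 108*79)*(-5 + (-2/3 - 1*4))² = ((-9 + 10/21) + 8532)*(-5 + (-2*⅓ - 4))² = (-179/21 + 8532)*(-5 + (-⅔ - 4))² = 178993*(-5 - 14/3)²/21 = 178993*(-29/3)²/21 = (178993/21)*(841/9) = 150533113/189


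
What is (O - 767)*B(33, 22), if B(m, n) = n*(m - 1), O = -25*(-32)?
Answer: 23232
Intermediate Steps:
O = 800
B(m, n) = n*(-1 + m)
(O - 767)*B(33, 22) = (800 - 767)*(22*(-1 + 33)) = 33*(22*32) = 33*704 = 23232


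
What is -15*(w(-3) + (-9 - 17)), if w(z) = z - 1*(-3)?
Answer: 390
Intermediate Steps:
w(z) = 3 + z (w(z) = z + 3 = 3 + z)
-15*(w(-3) + (-9 - 17)) = -15*((3 - 3) + (-9 - 17)) = -15*(0 - 26) = -15*(-26) = 390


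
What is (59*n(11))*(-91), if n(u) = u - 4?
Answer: -37583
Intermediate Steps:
n(u) = -4 + u
(59*n(11))*(-91) = (59*(-4 + 11))*(-91) = (59*7)*(-91) = 413*(-91) = -37583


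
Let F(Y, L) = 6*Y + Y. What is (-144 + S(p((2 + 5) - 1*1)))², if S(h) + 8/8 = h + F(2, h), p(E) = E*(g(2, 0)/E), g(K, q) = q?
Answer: 17161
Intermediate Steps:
F(Y, L) = 7*Y
p(E) = 0 (p(E) = E*(0/E) = E*0 = 0)
S(h) = 13 + h (S(h) = -1 + (h + 7*2) = -1 + (h + 14) = -1 + (14 + h) = 13 + h)
(-144 + S(p((2 + 5) - 1*1)))² = (-144 + (13 + 0))² = (-144 + 13)² = (-131)² = 17161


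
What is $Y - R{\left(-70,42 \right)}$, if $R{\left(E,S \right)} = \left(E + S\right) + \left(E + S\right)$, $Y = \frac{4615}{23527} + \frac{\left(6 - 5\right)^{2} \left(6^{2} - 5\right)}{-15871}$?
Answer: $\frac{20982748280}{373397017} \approx 56.194$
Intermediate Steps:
$Y = \frac{72515328}{373397017}$ ($Y = 4615 \cdot \frac{1}{23527} + 1^{2} \left(36 - 5\right) \left(- \frac{1}{15871}\right) = \frac{4615}{23527} + 1 \cdot 31 \left(- \frac{1}{15871}\right) = \frac{4615}{23527} + 31 \left(- \frac{1}{15871}\right) = \frac{4615}{23527} - \frac{31}{15871} = \frac{72515328}{373397017} \approx 0.1942$)
$R{\left(E,S \right)} = 2 E + 2 S$
$Y - R{\left(-70,42 \right)} = \frac{72515328}{373397017} - \left(2 \left(-70\right) + 2 \cdot 42\right) = \frac{72515328}{373397017} - \left(-140 + 84\right) = \frac{72515328}{373397017} - -56 = \frac{72515328}{373397017} + 56 = \frac{20982748280}{373397017}$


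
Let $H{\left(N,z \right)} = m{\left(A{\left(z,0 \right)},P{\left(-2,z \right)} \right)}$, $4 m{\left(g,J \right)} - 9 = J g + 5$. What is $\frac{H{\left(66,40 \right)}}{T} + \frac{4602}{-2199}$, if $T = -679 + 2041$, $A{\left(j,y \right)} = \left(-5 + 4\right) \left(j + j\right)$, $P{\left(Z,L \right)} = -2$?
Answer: $- \frac{1371615}{665564} \approx -2.0608$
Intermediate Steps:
$A{\left(j,y \right)} = - 2 j$
$m{\left(g,J \right)} = \frac{7}{2} + \frac{J g}{4}$ ($m{\left(g,J \right)} = \frac{9}{4} + \frac{J g + 5}{4} = \frac{9}{4} + \frac{5 + J g}{4} = \frac{9}{4} + \left(\frac{5}{4} + \frac{J g}{4}\right) = \frac{7}{2} + \frac{J g}{4}$)
$H{\left(N,z \right)} = \frac{7}{2} + z$ ($H{\left(N,z \right)} = \frac{7}{2} + \frac{1}{4} \left(-2\right) \left(- 2 z\right) = \frac{7}{2} + z$)
$T = 1362$
$\frac{H{\left(66,40 \right)}}{T} + \frac{4602}{-2199} = \frac{\frac{7}{2} + 40}{1362} + \frac{4602}{-2199} = \frac{87}{2} \cdot \frac{1}{1362} + 4602 \left(- \frac{1}{2199}\right) = \frac{29}{908} - \frac{1534}{733} = - \frac{1371615}{665564}$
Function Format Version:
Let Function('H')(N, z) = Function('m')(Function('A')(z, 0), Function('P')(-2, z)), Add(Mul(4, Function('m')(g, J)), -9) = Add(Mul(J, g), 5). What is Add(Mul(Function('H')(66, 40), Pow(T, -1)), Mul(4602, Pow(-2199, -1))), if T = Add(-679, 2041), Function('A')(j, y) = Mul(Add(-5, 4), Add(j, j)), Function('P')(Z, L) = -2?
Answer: Rational(-1371615, 665564) ≈ -2.0608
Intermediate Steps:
Function('A')(j, y) = Mul(-2, j) (Function('A')(j, y) = Mul(-1, Mul(2, j)) = Mul(-2, j))
Function('m')(g, J) = Add(Rational(7, 2), Mul(Rational(1, 4), J, g)) (Function('m')(g, J) = Add(Rational(9, 4), Mul(Rational(1, 4), Add(Mul(J, g), 5))) = Add(Rational(9, 4), Mul(Rational(1, 4), Add(5, Mul(J, g)))) = Add(Rational(9, 4), Add(Rational(5, 4), Mul(Rational(1, 4), J, g))) = Add(Rational(7, 2), Mul(Rational(1, 4), J, g)))
Function('H')(N, z) = Add(Rational(7, 2), z) (Function('H')(N, z) = Add(Rational(7, 2), Mul(Rational(1, 4), -2, Mul(-2, z))) = Add(Rational(7, 2), z))
T = 1362
Add(Mul(Function('H')(66, 40), Pow(T, -1)), Mul(4602, Pow(-2199, -1))) = Add(Mul(Add(Rational(7, 2), 40), Pow(1362, -1)), Mul(4602, Pow(-2199, -1))) = Add(Mul(Rational(87, 2), Rational(1, 1362)), Mul(4602, Rational(-1, 2199))) = Add(Rational(29, 908), Rational(-1534, 733)) = Rational(-1371615, 665564)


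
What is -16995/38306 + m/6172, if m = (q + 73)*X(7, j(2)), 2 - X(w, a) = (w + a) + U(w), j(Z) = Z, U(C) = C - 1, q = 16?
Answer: -74606591/118212316 ≈ -0.63112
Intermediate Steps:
U(C) = -1 + C
X(w, a) = 3 - a - 2*w (X(w, a) = 2 - ((w + a) + (-1 + w)) = 2 - ((a + w) + (-1 + w)) = 2 - (-1 + a + 2*w) = 2 + (1 - a - 2*w) = 3 - a - 2*w)
m = -1157 (m = (16 + 73)*(3 - 1*2 - 2*7) = 89*(3 - 2 - 14) = 89*(-13) = -1157)
-16995/38306 + m/6172 = -16995/38306 - 1157/6172 = -74606591/118212316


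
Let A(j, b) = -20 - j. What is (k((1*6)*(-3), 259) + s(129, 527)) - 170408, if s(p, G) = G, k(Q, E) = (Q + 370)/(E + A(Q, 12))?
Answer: -43659065/257 ≈ -1.6988e+5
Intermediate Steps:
k(Q, E) = (370 + Q)/(-20 + E - Q) (k(Q, E) = (Q + 370)/(E + (-20 - Q)) = (370 + Q)/(-20 + E - Q))
(k((1*6)*(-3), 259) + s(129, 527)) - 170408 = ((370 + (1*6)*(-3))/(-20 + 259 - 1*6*(-3)) + 527) - 170408 = ((370 + 6*(-3))/(-20 + 259 - 6*(-3)) + 527) - 170408 = ((370 - 18)/(-20 + 259 - 1*(-18)) + 527) - 170408 = (352/(-20 + 259 + 18) + 527) - 170408 = (352/257 + 527) - 170408 = 135791/257 - 170408 = -43659065/257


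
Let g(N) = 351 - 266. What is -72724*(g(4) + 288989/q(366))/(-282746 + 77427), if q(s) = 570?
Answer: 12269956918/58515915 ≈ 209.69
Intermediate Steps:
g(N) = 85
-72724*(g(4) + 288989/q(366))/(-282746 + 77427) = -72724*(85 + 288989/570)/(-282746 + 77427) = -72724/((-205319/(85 + 288989*(1/570)))) = -72724/((-205319/(85 + 288989/570))) = -72724/((-205319/337439/570)) = -72724/((-205319*570/337439)) = -72724/(-117031830/337439) = -72724*(-337439/117031830) = 12269956918/58515915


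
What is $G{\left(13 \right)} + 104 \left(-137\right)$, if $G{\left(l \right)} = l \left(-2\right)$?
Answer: $-14274$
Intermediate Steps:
$G{\left(l \right)} = - 2 l$
$G{\left(13 \right)} + 104 \left(-137\right) = \left(-2\right) 13 + 104 \left(-137\right) = -26 - 14248 = -14274$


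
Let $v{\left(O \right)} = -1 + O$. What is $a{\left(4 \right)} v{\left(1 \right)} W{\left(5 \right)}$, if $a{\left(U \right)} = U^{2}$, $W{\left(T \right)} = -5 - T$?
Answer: $0$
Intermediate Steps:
$a{\left(4 \right)} v{\left(1 \right)} W{\left(5 \right)} = 4^{2} \left(-1 + 1\right) \left(-5 - 5\right) = 16 \cdot 0 \left(-5 - 5\right) = 0 \left(-10\right) = 0$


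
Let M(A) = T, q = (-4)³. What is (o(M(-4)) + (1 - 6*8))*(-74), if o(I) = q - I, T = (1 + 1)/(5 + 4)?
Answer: 74074/9 ≈ 8230.4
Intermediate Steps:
q = -64
T = 2/9 ≈ 0.22222
M(A) = 2/9
o(I) = -64 - I
(o(M(-4)) + (1 - 6*8))*(-74) = ((-64 - 1*2/9) + (1 - 6*8))*(-74) = ((-64 - 2/9) + (1 - 48))*(-74) = (-578/9 - 47)*(-74) = -1001/9*(-74) = 74074/9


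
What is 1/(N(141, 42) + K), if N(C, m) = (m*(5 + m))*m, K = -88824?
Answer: -1/5916 ≈ -0.00016903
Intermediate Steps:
N(C, m) = m²*(5 + m)
1/(N(141, 42) + K) = 1/(42²*(5 + 42) - 88824) = 1/(1764*47 - 88824) = 1/(82908 - 88824) = 1/(-5916) = -1/5916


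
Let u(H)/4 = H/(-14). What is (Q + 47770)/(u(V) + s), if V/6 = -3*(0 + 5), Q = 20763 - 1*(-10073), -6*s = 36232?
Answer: -825363/63136 ≈ -13.073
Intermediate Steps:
s = -18116/3 (s = -1/6*36232 = -18116/3 ≈ -6038.7)
Q = 30836 (Q = 20763 + 10073 = 30836)
V = -90 (V = 6*(-3*(0 + 5)) = 6*(-3*5) = 6*(-15) = -90)
u(H) = -2*H/7 (u(H) = 4*(H/(-14)) = 4*(H*(-1/14)) = 4*(-H/14) = -2*H/7)
(Q + 47770)/(u(V) + s) = (30836 + 47770)/(-2/7*(-90) - 18116/3) = 78606/(180/7 - 18116/3) = 78606/(-126272/21) = 78606*(-21/126272) = -825363/63136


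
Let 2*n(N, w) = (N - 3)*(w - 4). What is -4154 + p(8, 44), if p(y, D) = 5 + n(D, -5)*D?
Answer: -12267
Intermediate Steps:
n(N, w) = (-4 + w)*(-3 + N)/2 (n(N, w) = ((N - 3)*(w - 4))/2 = ((-3 + N)*(-4 + w))/2 = ((-4 + w)*(-3 + N))/2 = (-4 + w)*(-3 + N)/2)
p(y, D) = 5 + D*(27/2 - 9*D/2) (p(y, D) = 5 + (6 - 2*D - 3/2*(-5) + (½)*D*(-5))*D = 5 + (6 - 2*D + 15/2 - 5*D/2)*D = 5 + (27/2 - 9*D/2)*D = 5 + D*(27/2 - 9*D/2))
-4154 + p(8, 44) = -4154 + (5 + (9/2)*44*(3 - 1*44)) = -4154 + (5 + (9/2)*44*(3 - 44)) = -4154 + (5 + (9/2)*44*(-41)) = -4154 + (5 - 8118) = -4154 - 8113 = -12267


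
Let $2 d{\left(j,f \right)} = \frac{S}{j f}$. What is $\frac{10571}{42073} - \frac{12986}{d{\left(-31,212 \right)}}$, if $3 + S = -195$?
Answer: $- \frac{3590676728887}{4165227} \approx -8.6206 \cdot 10^{5}$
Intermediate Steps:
$S = -198$ ($S = -3 - 195 = -198$)
$d{\left(j,f \right)} = - \frac{99}{f j}$ ($d{\left(j,f \right)} = \frac{\left(-198\right) \frac{1}{j f}}{2} = \frac{\left(-198\right) \frac{1}{f j}}{2} = \frac{\left(-198\right) \frac{1}{f} \frac{1}{j}}{2} = - \frac{99}{f j}$)
$\frac{10571}{42073} - \frac{12986}{d{\left(-31,212 \right)}} = \frac{10571}{42073} - \frac{12986}{\left(-99\right) \frac{1}{212} \frac{1}{-31}} = 10571 \cdot \frac{1}{42073} - \frac{12986}{\left(-99\right) \frac{1}{212} \left(- \frac{1}{31}\right)} = \frac{10571}{42073} - \frac{12986}{\frac{99}{6572}} = \frac{10571}{42073} - \frac{85343992}{99} = - \frac{3590676728887}{4165227}$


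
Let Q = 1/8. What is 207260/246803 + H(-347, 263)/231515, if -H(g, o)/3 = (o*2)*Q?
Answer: 191740468033/228554386180 ≈ 0.83893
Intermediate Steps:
Q = ⅛ ≈ 0.12500
H(g, o) = -3*o/4 (H(g, o) = -3*o*2/8 = -3*2*o/8 = -3*o/4)
207260/246803 + H(-347, 263)/231515 = 207260/246803 - ¾*263/231515 = 207260*(1/246803) - 789/4*1/231515 = 207260/246803 - 789/926060 = 191740468033/228554386180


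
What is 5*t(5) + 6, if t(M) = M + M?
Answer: 56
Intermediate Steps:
t(M) = 2*M
5*t(5) + 6 = 5*(2*5) + 6 = 5*10 + 6 = 50 + 6 = 56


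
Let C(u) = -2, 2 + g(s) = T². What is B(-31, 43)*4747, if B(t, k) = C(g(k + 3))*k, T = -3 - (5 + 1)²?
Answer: -408242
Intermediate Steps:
T = -39 (T = -3 - 1*6² = -3 - 1*36 = -3 - 36 = -39)
g(s) = 1519 (g(s) = -2 + (-39)² = -2 + 1521 = 1519)
B(t, k) = -2*k
B(-31, 43)*4747 = -2*43*4747 = -86*4747 = -408242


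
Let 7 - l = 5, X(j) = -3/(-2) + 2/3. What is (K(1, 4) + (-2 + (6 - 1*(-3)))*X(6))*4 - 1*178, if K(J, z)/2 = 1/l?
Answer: -340/3 ≈ -113.33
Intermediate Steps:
X(j) = 13/6 (X(j) = -3*(-½) + 2*(⅓) = 3/2 + ⅔ = 13/6)
l = 2 (l = 7 - 1*5 = 7 - 5 = 2)
K(J, z) = 1 (K(J, z) = 2/2 = 2*(½) = 1)
(K(1, 4) + (-2 + (6 - 1*(-3)))*X(6))*4 - 1*178 = (1 + (-2 + (6 - 1*(-3)))*(13/6))*4 - 1*178 = (1 + (-2 + (6 + 3))*(13/6))*4 - 178 = (1 + (-2 + 9)*(13/6))*4 - 178 = (1 + 7*(13/6))*4 - 178 = (1 + 91/6)*4 - 178 = (97/6)*4 - 178 = 194/3 - 178 = -340/3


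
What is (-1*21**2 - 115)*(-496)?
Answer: 275776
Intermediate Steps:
(-1*21**2 - 115)*(-496) = (-1*441 - 115)*(-496) = (-441 - 115)*(-496) = -556*(-496) = 275776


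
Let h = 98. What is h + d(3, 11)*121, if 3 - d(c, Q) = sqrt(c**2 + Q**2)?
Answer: 461 - 121*sqrt(130) ≈ -918.61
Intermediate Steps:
d(c, Q) = 3 - sqrt(Q**2 + c**2) (d(c, Q) = 3 - sqrt(c**2 + Q**2) = 3 - sqrt(Q**2 + c**2))
h + d(3, 11)*121 = 98 + (3 - sqrt(11**2 + 3**2))*121 = 98 + (3 - sqrt(121 + 9))*121 = 98 + (3 - sqrt(130))*121 = 98 + (363 - 121*sqrt(130)) = 461 - 121*sqrt(130)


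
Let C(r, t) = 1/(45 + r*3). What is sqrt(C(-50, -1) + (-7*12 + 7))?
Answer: I*sqrt(849030)/105 ≈ 8.7755*I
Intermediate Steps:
C(r, t) = 1/(45 + 3*r)
sqrt(C(-50, -1) + (-7*12 + 7)) = sqrt(1/(3*(15 - 50)) + (-7*12 + 7)) = sqrt((1/3)/(-35) + (-84 + 7)) = sqrt((1/3)*(-1/35) - 77) = sqrt(-1/105 - 77) = sqrt(-8086/105) = I*sqrt(849030)/105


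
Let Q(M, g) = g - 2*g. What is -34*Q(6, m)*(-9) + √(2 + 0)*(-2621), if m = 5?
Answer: -1530 - 2621*√2 ≈ -5236.7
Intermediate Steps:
Q(M, g) = -g
-34*Q(6, m)*(-9) + √(2 + 0)*(-2621) = -(-34)*5*(-9) + √(2 + 0)*(-2621) = -34*(-5)*(-9) + √2*(-2621) = 170*(-9) - 2621*√2 = -1530 - 2621*√2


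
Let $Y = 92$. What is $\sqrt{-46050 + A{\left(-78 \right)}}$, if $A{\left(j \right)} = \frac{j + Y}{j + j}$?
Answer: $\frac{i \sqrt{280168746}}{78} \approx 214.59 i$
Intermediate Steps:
$A{\left(j \right)} = \frac{92 + j}{2 j}$ ($A{\left(j \right)} = \frac{j + 92}{j + j} = \frac{92 + j}{2 j}$)
$\sqrt{-46050 + A{\left(-78 \right)}} = \sqrt{-46050 + \frac{92 - 78}{2 \left(-78\right)}} = \sqrt{-46050 + \frac{1}{2} \left(- \frac{1}{78}\right) 14} = \sqrt{-46050 - \frac{7}{78}} = \sqrt{- \frac{3591907}{78}} = \frac{i \sqrt{280168746}}{78}$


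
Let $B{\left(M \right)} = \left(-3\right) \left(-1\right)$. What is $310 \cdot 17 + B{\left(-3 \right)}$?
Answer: $5273$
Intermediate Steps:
$B{\left(M \right)} = 3$
$310 \cdot 17 + B{\left(-3 \right)} = 310 \cdot 17 + 3 = 5270 + 3 = 5273$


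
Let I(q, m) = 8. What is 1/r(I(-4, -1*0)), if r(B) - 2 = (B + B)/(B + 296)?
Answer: 19/39 ≈ 0.48718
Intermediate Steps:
r(B) = 2 + 2*B/(296 + B) (r(B) = 2 + (B + B)/(B + 296) = 2 + (2*B)/(296 + B) = 2 + 2*B/(296 + B))
1/r(I(-4, -1*0)) = 1/(4*(148 + 8)/(296 + 8)) = 1/(4*156/304) = 1/(4*(1/304)*156) = 1/(39/19) = 19/39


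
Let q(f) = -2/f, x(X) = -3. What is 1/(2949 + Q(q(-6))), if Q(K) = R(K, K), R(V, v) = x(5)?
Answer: 1/2946 ≈ 0.00033944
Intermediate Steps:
R(V, v) = -3
Q(K) = -3
1/(2949 + Q(q(-6))) = 1/(2949 - 3) = 1/2946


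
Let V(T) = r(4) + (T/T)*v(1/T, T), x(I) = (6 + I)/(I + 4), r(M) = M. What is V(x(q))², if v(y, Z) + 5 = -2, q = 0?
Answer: 9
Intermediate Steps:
v(y, Z) = -7 (v(y, Z) = -5 - 2 = -7)
x(I) = (6 + I)/(4 + I)
V(T) = -3 (V(T) = 4 + (T/T)*(-7) = 4 + 1*(-7) = 4 - 7 = -3)
V(x(q))² = (-3)² = 9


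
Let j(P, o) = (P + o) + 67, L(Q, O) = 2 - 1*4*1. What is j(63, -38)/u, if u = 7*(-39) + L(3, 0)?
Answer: -92/275 ≈ -0.33455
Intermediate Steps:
L(Q, O) = -2 (L(Q, O) = 2 - 4*1 = 2 - 4 = -2)
j(P, o) = 67 + P + o
u = -275 (u = 7*(-39) - 2 = -273 - 2 = -275)
j(63, -38)/u = (67 + 63 - 38)/(-275) = 92*(-1/275) = -92/275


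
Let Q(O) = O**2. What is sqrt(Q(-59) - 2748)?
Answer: sqrt(733) ≈ 27.074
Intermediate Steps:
sqrt(Q(-59) - 2748) = sqrt((-59)**2 - 2748) = sqrt(3481 - 2748) = sqrt(733)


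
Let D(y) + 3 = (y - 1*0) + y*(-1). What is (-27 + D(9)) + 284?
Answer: 254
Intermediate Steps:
D(y) = -3 (D(y) = -3 + ((y - 1*0) + y*(-1)) = -3 + ((y + 0) - y) = -3 + (y - y) = -3 + 0 = -3)
(-27 + D(9)) + 284 = (-27 - 3) + 284 = -30 + 284 = 254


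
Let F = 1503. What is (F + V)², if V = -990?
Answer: 263169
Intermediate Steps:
(F + V)² = (1503 - 990)² = 513² = 263169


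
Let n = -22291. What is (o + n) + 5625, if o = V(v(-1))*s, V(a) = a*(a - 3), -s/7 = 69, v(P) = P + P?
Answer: -21496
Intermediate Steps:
v(P) = 2*P
s = -483 (s = -7*69 = -483)
V(a) = a*(-3 + a)
o = -4830 (o = ((2*(-1))*(-3 + 2*(-1)))*(-483) = -2*(-3 - 2)*(-483) = -2*(-5)*(-483) = 10*(-483) = -4830)
(o + n) + 5625 = (-4830 - 22291) + 5625 = -27121 + 5625 = -21496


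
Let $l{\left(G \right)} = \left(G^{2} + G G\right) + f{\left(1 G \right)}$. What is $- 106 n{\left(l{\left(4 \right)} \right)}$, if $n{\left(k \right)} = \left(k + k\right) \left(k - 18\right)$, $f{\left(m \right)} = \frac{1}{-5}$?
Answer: $- \frac{2325852}{25} \approx -93034.0$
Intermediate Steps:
$f{\left(m \right)} = - \frac{1}{5}$
$l{\left(G \right)} = - \frac{1}{5} + 2 G^{2}$ ($l{\left(G \right)} = \left(G^{2} + G G\right) - \frac{1}{5} = \left(G^{2} + G^{2}\right) - \frac{1}{5} = 2 G^{2} - \frac{1}{5} = - \frac{1}{5} + 2 G^{2}$)
$n{\left(k \right)} = 2 k \left(-18 + k\right)$
$- 106 n{\left(l{\left(4 \right)} \right)} = - 106 \cdot 2 \left(- \frac{1}{5} + 2 \cdot 4^{2}\right) \left(-18 - \left(\frac{1}{5} - 2 \cdot 4^{2}\right)\right) = - 106 \cdot 2 \left(- \frac{1}{5} + 2 \cdot 16\right) \left(-18 + \left(- \frac{1}{5} + 2 \cdot 16\right)\right) = - 106 \cdot 2 \left(- \frac{1}{5} + 32\right) \left(-18 + \left(- \frac{1}{5} + 32\right)\right) = - 106 \cdot 2 \cdot \frac{159}{5} \left(-18 + \frac{159}{5}\right) = - 106 \cdot 2 \cdot \frac{159}{5} \cdot \frac{69}{5} = \left(-106\right) \frac{21942}{25} = - \frac{2325852}{25}$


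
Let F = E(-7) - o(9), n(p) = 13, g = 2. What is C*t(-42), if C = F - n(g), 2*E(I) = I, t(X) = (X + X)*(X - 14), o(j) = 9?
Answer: -119952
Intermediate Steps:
t(X) = 2*X*(-14 + X) (t(X) = (2*X)*(-14 + X) = 2*X*(-14 + X))
E(I) = I/2
F = -25/2 (F = (½)*(-7) - 1*9 = -7/2 - 9 = -25/2 ≈ -12.500)
C = -51/2 (C = -25/2 - 1*13 = -25/2 - 13 = -51/2 ≈ -25.500)
C*t(-42) = -51*(-42)*(-14 - 42) = -51*(-42)*(-56) = -51/2*4704 = -119952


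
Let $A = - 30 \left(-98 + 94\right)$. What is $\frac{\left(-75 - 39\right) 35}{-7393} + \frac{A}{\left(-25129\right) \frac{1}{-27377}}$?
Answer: $\frac{24388044030}{185778697} \approx 131.27$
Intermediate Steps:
$A = 120$ ($A = \left(-30\right) \left(-4\right) = 120$)
$\frac{\left(-75 - 39\right) 35}{-7393} + \frac{A}{\left(-25129\right) \frac{1}{-27377}} = \frac{\left(-75 - 39\right) 35}{-7393} + \frac{120}{\left(-25129\right) \frac{1}{-27377}} = \left(-114\right) 35 \left(- \frac{1}{7393}\right) + \frac{120}{\left(-25129\right) \left(- \frac{1}{27377}\right)} = \left(-3990\right) \left(- \frac{1}{7393}\right) + \frac{120}{\frac{25129}{27377}} = \frac{3990}{7393} + 120 \cdot \frac{27377}{25129} = \frac{3990}{7393} + \frac{3285240}{25129} = \frac{24388044030}{185778697}$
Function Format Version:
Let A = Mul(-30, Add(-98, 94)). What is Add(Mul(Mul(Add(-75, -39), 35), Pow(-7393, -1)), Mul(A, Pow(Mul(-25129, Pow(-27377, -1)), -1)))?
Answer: Rational(24388044030, 185778697) ≈ 131.27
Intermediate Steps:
A = 120 (A = Mul(-30, -4) = 120)
Add(Mul(Mul(Add(-75, -39), 35), Pow(-7393, -1)), Mul(A, Pow(Mul(-25129, Pow(-27377, -1)), -1))) = Add(Mul(Mul(Add(-75, -39), 35), Pow(-7393, -1)), Mul(120, Pow(Mul(-25129, Pow(-27377, -1)), -1))) = Add(Mul(Mul(-114, 35), Rational(-1, 7393)), Mul(120, Pow(Mul(-25129, Rational(-1, 27377)), -1))) = Add(Mul(-3990, Rational(-1, 7393)), Mul(120, Pow(Rational(25129, 27377), -1))) = Add(Rational(3990, 7393), Mul(120, Rational(27377, 25129))) = Add(Rational(3990, 7393), Rational(3285240, 25129)) = Rational(24388044030, 185778697)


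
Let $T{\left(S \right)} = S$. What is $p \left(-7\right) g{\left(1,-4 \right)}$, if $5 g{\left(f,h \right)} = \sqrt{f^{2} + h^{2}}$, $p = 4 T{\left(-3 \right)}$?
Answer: $\frac{84 \sqrt{17}}{5} \approx 69.268$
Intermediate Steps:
$p = -12$ ($p = 4 \left(-3\right) = -12$)
$g{\left(f,h \right)} = \frac{\sqrt{f^{2} + h^{2}}}{5}$
$p \left(-7\right) g{\left(1,-4 \right)} = \left(-12\right) \left(-7\right) \frac{\sqrt{1^{2} + \left(-4\right)^{2}}}{5} = 84 \frac{\sqrt{1 + 16}}{5} = 84 \frac{\sqrt{17}}{5} = \frac{84 \sqrt{17}}{5}$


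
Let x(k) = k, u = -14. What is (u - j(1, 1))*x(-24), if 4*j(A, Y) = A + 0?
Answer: 342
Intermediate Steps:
j(A, Y) = A/4 (j(A, Y) = (A + 0)/4 = A/4)
(u - j(1, 1))*x(-24) = (-14 - 1/4)*(-24) = -57/4*(-24) = 342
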